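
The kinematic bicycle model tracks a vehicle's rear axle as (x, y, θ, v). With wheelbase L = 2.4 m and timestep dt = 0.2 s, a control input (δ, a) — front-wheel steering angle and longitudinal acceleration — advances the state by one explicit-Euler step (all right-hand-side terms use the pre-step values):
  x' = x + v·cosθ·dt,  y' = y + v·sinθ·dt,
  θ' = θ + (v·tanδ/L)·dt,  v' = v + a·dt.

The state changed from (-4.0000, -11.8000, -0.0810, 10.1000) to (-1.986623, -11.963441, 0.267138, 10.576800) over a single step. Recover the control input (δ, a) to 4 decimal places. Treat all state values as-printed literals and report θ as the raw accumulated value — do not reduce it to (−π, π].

δ = 0.3922, a = 2.3840

a = (v'−v)/dt = (0.476800)/0.2 = 2.3840
Δθ = θ'−θ = 0.348138;  (v·dt/L) = 10.1000·0.2/2.4 = 0.841667
tan δ = Δθ·L/(v·dt) = 0.413629  →  δ = 0.3922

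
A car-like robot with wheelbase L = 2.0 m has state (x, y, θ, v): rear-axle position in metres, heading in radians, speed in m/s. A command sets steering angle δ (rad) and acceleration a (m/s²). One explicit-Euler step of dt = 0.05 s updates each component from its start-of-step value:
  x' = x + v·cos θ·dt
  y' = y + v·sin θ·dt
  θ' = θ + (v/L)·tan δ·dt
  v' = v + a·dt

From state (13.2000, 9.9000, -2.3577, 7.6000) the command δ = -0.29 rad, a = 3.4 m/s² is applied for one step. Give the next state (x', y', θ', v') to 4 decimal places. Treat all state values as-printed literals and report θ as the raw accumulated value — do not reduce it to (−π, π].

(12.9309, 9.6317, -2.4144, 7.7700)

x' = 13.2000 + 7.6000·cos(-2.3577)·0.05 = 12.9309
y' = 9.9000 + 7.6000·sin(-2.3577)·0.05 = 9.6317
θ' = -2.3577 + (7.6000/2.0)·tan(-0.29)·0.05 = -2.4144
v' = 7.6000 + 3.4000·0.05 = 7.7700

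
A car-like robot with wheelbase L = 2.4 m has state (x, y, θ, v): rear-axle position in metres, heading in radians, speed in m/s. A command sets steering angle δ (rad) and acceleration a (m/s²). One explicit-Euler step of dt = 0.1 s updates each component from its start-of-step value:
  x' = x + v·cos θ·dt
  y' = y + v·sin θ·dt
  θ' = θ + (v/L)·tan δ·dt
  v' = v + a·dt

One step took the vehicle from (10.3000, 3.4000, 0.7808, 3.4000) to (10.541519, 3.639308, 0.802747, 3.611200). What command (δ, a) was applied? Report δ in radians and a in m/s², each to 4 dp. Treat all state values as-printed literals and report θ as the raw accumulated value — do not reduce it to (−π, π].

a = (v'−v)/dt = (0.211200)/0.1 = 2.1120
Δθ = θ'−θ = 0.021947;  (v·dt/L) = 3.4000·0.1/2.4 = 0.141667
tan δ = Δθ·L/(v·dt) = 0.154920  →  δ = 0.1537

δ = 0.1537, a = 2.1120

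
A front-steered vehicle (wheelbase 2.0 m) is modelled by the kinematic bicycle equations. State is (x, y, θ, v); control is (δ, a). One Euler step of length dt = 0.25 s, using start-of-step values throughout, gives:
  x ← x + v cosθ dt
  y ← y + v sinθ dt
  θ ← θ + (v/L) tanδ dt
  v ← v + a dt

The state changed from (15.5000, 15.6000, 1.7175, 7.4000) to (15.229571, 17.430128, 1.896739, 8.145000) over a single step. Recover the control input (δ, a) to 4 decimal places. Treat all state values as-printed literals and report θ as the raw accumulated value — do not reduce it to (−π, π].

δ = 0.1914, a = 2.9800

a = (v'−v)/dt = (0.745000)/0.25 = 2.9800
Δθ = θ'−θ = 0.179239;  (v·dt/L) = 7.4000·0.25/2.0 = 0.925000
tan δ = Δθ·L/(v·dt) = 0.193772  →  δ = 0.1914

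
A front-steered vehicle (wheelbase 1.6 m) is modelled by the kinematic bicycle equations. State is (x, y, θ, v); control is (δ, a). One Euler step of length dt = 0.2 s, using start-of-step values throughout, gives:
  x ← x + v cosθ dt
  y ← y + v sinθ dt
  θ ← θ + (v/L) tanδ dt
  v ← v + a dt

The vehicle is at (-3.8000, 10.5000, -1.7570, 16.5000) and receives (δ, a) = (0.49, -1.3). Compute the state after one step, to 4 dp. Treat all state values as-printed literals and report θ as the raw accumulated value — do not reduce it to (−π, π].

x' = -3.8000 + 16.5000·cos(-1.7570)·0.2 = -4.4109
y' = 10.5000 + 16.5000·sin(-1.7570)·0.2 = 7.2570
θ' = -1.7570 + (16.5000/1.6)·tan(0.49)·0.2 = -0.6569
v' = 16.5000 − 1.3000·0.2 = 16.2400

(-4.4109, 7.2570, -0.6569, 16.2400)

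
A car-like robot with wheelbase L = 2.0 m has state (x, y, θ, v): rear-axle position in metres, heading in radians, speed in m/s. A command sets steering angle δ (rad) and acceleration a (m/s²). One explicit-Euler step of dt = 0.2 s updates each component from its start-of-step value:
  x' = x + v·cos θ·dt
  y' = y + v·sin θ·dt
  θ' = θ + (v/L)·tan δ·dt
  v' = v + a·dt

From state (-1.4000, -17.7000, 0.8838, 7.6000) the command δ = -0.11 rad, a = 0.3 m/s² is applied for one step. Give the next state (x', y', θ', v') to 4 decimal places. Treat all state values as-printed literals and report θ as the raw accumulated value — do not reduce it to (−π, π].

x' = -1.4000 + 7.6000·cos(0.8838)·0.2 = -0.4360
y' = -17.7000 + 7.6000·sin(0.8838)·0.2 = -16.5248
θ' = 0.8838 + (7.6000/2.0)·tan(-0.11)·0.2 = 0.7999
v' = 7.6000 + 0.3000·0.2 = 7.6600

(-0.4360, -16.5248, 0.7999, 7.6600)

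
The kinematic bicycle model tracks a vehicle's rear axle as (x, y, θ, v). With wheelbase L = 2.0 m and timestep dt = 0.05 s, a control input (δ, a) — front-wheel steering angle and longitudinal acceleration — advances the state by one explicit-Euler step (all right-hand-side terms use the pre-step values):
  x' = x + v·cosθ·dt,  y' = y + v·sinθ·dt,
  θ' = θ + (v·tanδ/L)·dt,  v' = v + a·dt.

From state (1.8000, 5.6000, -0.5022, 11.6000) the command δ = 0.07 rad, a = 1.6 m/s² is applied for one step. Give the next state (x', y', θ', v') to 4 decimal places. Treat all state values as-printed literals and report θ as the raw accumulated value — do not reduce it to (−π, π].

(2.3084, 5.3208, -0.4819, 11.6800)

x' = 1.8000 + 11.6000·cos(-0.5022)·0.05 = 2.3084
y' = 5.6000 + 11.6000·sin(-0.5022)·0.05 = 5.3208
θ' = -0.5022 + (11.6000/2.0)·tan(0.07)·0.05 = -0.4819
v' = 11.6000 + 1.6000·0.05 = 11.6800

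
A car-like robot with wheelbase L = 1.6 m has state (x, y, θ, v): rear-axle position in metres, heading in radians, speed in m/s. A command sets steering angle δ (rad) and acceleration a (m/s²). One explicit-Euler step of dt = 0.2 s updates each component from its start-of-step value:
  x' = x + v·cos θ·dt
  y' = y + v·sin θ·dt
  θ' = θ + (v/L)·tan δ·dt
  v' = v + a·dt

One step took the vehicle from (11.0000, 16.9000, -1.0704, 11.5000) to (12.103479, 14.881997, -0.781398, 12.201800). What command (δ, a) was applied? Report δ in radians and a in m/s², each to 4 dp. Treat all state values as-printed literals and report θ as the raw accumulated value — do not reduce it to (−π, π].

a = (v'−v)/dt = (0.701800)/0.2 = 3.5090
Δθ = θ'−θ = 0.289002;  (v·dt/L) = 11.5000·0.2/1.6 = 1.437500
tan δ = Δθ·L/(v·dt) = 0.201045  →  δ = 0.1984

δ = 0.1984, a = 3.5090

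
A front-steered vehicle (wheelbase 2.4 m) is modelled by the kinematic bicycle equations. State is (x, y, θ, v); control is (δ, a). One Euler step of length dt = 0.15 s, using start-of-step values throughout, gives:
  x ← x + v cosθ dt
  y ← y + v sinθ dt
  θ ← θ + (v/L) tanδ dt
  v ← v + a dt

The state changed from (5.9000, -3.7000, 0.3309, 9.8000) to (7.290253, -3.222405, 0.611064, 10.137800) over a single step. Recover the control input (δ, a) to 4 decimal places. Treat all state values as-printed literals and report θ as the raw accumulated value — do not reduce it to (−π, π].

a = (v'−v)/dt = (0.337800)/0.15 = 2.2520
Δθ = θ'−θ = 0.280164;  (v·dt/L) = 9.8000·0.15/2.4 = 0.612500
tan δ = Δθ·L/(v·dt) = 0.457411  →  δ = 0.4290

δ = 0.4290, a = 2.2520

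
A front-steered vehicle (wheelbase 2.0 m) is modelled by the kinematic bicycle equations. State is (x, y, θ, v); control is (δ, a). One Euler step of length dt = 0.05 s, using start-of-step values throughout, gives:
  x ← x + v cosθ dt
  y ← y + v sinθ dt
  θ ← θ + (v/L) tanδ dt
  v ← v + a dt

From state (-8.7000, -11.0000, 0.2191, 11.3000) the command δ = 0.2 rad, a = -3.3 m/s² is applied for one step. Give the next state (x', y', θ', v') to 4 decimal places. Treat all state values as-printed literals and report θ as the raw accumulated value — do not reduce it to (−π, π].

x' = -8.7000 + 11.3000·cos(0.2191)·0.05 = -8.1485
y' = -11.0000 + 11.3000·sin(0.2191)·0.05 = -10.8772
θ' = 0.2191 + (11.3000/2.0)·tan(0.2)·0.05 = 0.2764
v' = 11.3000 − 3.3000·0.05 = 11.1350

(-8.1485, -10.8772, 0.2764, 11.1350)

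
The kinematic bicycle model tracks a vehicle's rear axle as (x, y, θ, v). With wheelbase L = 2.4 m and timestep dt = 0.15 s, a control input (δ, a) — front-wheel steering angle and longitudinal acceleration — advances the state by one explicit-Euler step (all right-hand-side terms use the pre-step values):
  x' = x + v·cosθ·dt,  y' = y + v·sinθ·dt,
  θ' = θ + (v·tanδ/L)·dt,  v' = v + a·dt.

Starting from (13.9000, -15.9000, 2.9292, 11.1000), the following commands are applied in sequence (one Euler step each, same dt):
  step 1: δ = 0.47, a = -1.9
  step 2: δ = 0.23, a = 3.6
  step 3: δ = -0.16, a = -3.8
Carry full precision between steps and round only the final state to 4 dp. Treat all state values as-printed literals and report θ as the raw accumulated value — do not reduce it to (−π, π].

(9.0380, -16.2759, 3.3253, 10.7850)

after step 1 (δ=0.47, a=-1.9): (12.272414, -15.549019, 3.281601, 10.815000)
after step 2 (δ=0.23, a=3.6): (10.666038, -15.775407, 3.439868, 11.355000)
after step 3 (δ=-0.16, a=-3.8): (9.037995, -16.275944, 3.325339, 10.785000)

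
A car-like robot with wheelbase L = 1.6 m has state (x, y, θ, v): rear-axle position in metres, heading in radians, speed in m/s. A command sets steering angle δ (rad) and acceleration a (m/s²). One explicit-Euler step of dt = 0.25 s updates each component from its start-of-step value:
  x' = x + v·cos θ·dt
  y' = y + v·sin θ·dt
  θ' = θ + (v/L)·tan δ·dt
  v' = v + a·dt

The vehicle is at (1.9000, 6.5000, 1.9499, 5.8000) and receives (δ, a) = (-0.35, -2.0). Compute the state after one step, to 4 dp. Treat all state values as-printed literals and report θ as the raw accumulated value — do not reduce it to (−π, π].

x' = 1.9000 + 5.8000·cos(1.9499)·0.25 = 1.3634
y' = 6.5000 + 5.8000·sin(1.9499)·0.25 = 7.8470
θ' = 1.9499 + (5.8000/1.6)·tan(-0.35)·0.25 = 1.6191
v' = 5.8000 − 2.0000·0.25 = 5.3000

(1.3634, 7.8470, 1.6191, 5.3000)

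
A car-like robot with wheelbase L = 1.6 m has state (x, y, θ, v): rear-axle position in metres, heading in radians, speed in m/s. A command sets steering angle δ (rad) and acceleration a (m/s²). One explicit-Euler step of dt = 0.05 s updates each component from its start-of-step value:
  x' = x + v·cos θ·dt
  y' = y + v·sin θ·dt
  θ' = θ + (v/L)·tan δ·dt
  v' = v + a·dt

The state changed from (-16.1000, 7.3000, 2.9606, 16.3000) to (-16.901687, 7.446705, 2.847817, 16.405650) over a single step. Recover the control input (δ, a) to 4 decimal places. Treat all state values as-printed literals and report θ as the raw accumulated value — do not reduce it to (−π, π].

a = (v'−v)/dt = (0.105650)/0.05 = 2.1130
Δθ = θ'−θ = -0.112783;  (v·dt/L) = 16.3000·0.05/1.6 = 0.509375
tan δ = Δθ·L/(v·dt) = -0.221414  →  δ = -0.2179

δ = -0.2179, a = 2.1130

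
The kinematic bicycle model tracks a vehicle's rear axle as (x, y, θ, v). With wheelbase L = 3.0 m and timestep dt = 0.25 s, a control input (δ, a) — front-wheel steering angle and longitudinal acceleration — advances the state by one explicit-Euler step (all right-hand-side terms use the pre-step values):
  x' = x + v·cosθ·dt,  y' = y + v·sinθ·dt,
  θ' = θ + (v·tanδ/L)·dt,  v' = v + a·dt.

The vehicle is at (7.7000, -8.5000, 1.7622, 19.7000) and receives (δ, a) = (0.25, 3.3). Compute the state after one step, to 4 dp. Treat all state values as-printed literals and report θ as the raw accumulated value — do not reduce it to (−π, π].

x' = 7.7000 + 19.7000·cos(1.7622)·0.25 = 6.7631
y' = -8.5000 + 19.7000·sin(1.7622)·0.25 = -3.6649
θ' = 1.7622 + (19.7000/3.0)·tan(0.25)·0.25 = 2.1814
v' = 19.7000 + 3.3000·0.25 = 20.5250

(6.7631, -3.6649, 2.1814, 20.5250)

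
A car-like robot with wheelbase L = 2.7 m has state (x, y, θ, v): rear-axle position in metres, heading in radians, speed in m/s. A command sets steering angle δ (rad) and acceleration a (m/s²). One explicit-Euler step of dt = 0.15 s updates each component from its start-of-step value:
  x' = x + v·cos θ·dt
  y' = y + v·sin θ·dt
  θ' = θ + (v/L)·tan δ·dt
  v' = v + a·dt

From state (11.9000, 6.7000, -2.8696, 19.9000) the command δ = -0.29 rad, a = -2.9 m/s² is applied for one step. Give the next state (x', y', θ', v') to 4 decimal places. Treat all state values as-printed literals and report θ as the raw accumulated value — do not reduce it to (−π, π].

(9.0247, 5.8981, -3.1995, 19.4650)

x' = 11.9000 + 19.9000·cos(-2.8696)·0.15 = 9.0247
y' = 6.7000 + 19.9000·sin(-2.8696)·0.15 = 5.8981
θ' = -2.8696 + (19.9000/2.7)·tan(-0.29)·0.15 = -3.1995
v' = 19.9000 − 2.9000·0.15 = 19.4650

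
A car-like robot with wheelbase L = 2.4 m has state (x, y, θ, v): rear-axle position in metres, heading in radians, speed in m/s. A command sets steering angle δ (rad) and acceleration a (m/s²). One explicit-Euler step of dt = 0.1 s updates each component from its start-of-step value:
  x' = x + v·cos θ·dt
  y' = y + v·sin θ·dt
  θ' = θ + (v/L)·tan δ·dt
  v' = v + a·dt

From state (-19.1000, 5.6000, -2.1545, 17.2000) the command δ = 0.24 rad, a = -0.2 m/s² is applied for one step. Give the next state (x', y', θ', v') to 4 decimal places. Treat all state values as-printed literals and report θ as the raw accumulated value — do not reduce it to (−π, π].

x' = -19.1000 + 17.2000·cos(-2.1545)·0.1 = -20.0479
y' = 5.6000 + 17.2000·sin(-2.1545)·0.1 = 4.1648
θ' = -2.1545 + (17.2000/2.4)·tan(0.24)·0.1 = -1.9791
v' = 17.2000 − 0.2000·0.1 = 17.1800

(-20.0479, 4.1648, -1.9791, 17.1800)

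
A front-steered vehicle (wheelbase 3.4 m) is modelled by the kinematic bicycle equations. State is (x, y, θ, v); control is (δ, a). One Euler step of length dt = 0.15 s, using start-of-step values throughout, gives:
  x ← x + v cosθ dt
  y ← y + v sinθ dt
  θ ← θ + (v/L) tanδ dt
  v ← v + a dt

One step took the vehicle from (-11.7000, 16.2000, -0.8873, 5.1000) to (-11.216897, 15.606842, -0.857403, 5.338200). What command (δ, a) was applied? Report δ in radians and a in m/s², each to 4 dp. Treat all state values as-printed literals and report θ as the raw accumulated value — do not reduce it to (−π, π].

δ = 0.1321, a = 1.5880

a = (v'−v)/dt = (0.238200)/0.15 = 1.5880
Δθ = θ'−θ = 0.029897;  (v·dt/L) = 5.1000·0.15/3.4 = 0.225000
tan δ = Δθ·L/(v·dt) = 0.132876  →  δ = 0.1321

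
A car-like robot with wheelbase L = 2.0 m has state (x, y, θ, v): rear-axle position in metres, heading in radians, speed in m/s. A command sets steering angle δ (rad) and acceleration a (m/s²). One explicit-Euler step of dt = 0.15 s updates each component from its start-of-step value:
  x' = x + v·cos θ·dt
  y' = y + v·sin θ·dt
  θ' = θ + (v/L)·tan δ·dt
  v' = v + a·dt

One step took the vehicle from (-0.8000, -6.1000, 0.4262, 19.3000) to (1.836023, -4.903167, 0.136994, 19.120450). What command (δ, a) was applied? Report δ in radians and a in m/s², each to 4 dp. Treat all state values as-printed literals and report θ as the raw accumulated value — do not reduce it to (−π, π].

δ = -0.1972, a = -1.1970

a = (v'−v)/dt = (-0.179550)/0.15 = -1.1970
Δθ = θ'−θ = -0.289206;  (v·dt/L) = 19.3000·0.15/2.0 = 1.447500
tan δ = Δθ·L/(v·dt) = -0.199797  →  δ = -0.1972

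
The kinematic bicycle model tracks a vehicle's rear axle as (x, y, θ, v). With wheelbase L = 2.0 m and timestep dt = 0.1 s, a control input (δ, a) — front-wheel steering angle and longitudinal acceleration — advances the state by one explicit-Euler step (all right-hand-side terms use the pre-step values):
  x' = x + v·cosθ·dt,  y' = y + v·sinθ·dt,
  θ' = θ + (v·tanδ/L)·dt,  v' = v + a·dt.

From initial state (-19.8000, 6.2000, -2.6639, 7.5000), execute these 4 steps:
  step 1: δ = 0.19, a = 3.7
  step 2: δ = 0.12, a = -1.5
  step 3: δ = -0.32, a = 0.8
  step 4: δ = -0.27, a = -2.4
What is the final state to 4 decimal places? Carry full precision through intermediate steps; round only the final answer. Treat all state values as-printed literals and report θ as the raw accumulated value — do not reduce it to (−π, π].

(-22.4711, 4.6570, -2.7802, 7.5600)

after step 1 (δ=0.19, a=3.7): (-20.466044, 5.855201, -2.591780, 7.870000)
after step 2 (δ=0.12, a=-1.5): (-21.137057, 5.443972, -2.544332, 7.720000)
after step 3 (δ=-0.32, a=0.8): (-21.775408, 5.009815, -2.672248, 7.800000)
after step 4 (δ=-0.27, a=-2.4): (-22.471063, 4.657020, -2.780184, 7.560000)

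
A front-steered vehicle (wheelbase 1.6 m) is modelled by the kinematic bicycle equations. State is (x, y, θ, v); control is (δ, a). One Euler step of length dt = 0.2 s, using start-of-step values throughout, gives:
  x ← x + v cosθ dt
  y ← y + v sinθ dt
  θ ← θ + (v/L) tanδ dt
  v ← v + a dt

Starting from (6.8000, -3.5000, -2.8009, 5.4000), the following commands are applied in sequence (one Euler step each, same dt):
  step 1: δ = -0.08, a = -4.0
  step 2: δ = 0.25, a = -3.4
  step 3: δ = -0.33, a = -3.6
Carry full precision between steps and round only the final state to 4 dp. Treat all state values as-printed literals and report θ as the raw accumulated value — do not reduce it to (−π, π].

after step 1 (δ=-0.08, a=-4.0): (5.782075, -3.860871, -2.855015, 4.600000)
after step 2 (δ=0.25, a=-3.4): (4.899595, -4.120928, -2.708194, 3.920000)
after step 3 (δ=-0.33, a=-3.6): (4.188081, -4.450175, -2.876031, 3.200000)

(4.1881, -4.4502, -2.8760, 3.2000)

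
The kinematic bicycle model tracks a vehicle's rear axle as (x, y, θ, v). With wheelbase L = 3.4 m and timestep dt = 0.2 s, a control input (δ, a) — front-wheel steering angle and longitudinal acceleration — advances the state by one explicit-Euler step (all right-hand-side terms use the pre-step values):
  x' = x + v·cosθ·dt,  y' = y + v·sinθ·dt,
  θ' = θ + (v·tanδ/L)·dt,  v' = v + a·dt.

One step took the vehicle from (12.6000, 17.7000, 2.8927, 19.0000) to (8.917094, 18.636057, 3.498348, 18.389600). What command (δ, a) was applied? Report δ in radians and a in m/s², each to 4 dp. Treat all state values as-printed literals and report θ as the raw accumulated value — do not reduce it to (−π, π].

a = (v'−v)/dt = (-0.610400)/0.2 = -3.0520
Δθ = θ'−θ = 0.605648;  (v·dt/L) = 19.0000·0.2/3.4 = 1.117647
tan δ = Δθ·L/(v·dt) = 0.541896  →  δ = 0.4966

δ = 0.4966, a = -3.0520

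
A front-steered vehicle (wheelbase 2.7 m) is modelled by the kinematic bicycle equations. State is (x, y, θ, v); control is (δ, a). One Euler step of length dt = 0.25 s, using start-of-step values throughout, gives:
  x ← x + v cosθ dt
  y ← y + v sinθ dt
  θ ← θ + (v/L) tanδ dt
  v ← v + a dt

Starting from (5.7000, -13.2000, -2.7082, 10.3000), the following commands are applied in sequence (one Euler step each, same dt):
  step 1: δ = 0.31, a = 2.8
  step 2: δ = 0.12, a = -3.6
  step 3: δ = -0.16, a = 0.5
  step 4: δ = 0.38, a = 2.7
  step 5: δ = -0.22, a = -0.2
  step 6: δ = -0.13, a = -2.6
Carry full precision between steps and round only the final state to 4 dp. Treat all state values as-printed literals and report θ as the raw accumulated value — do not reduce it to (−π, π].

after step 1 (δ=0.31, a=2.8): (3.363068, -14.281377, -2.402702, 11.000000)
after step 2 (δ=0.12, a=-3.6): (1.330223, -16.133414, -2.279890, 10.100000)
after step 3 (δ=-0.16, a=0.5): (-0.313921, -18.049768, -2.430810, 10.225000)
after step 4 (δ=0.38, a=2.7): (-2.251179, -19.717535, -2.052662, 10.900000)
after step 5 (δ=-0.22, a=-0.2): (-3.514035, -22.132244, -2.278352, 10.850000)
after step 6 (δ=-0.13, a=-2.6): (-5.277101, -24.193616, -2.409695, 10.200000)

(-5.2771, -24.1936, -2.4097, 10.2000)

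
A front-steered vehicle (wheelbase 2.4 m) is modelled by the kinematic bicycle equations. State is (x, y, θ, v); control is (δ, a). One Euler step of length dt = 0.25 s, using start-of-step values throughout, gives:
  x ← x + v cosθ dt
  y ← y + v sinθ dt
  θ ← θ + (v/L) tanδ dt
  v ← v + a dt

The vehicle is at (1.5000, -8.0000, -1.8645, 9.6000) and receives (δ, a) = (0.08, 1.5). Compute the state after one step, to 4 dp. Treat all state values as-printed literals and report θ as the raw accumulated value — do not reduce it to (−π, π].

(0.8052, -10.2972, -1.7843, 9.9750)

x' = 1.5000 + 9.6000·cos(-1.8645)·0.25 = 0.8052
y' = -8.0000 + 9.6000·sin(-1.8645)·0.25 = -10.2972
θ' = -1.8645 + (9.6000/2.4)·tan(0.08)·0.25 = -1.7843
v' = 9.6000 + 1.5000·0.25 = 9.9750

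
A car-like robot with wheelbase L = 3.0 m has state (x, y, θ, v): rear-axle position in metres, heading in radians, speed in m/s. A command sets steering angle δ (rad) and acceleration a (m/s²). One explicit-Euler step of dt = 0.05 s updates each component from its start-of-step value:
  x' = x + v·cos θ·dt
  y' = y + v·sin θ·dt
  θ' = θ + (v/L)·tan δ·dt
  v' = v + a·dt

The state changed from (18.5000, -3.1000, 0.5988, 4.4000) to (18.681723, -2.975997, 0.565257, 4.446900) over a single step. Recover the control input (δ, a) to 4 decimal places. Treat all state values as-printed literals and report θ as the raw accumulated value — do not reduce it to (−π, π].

δ = -0.4290, a = 0.9380

a = (v'−v)/dt = (0.046900)/0.05 = 0.9380
Δθ = θ'−θ = -0.033543;  (v·dt/L) = 4.4000·0.05/3.0 = 0.073333
tan δ = Δθ·L/(v·dt) = -0.457405  →  δ = -0.4290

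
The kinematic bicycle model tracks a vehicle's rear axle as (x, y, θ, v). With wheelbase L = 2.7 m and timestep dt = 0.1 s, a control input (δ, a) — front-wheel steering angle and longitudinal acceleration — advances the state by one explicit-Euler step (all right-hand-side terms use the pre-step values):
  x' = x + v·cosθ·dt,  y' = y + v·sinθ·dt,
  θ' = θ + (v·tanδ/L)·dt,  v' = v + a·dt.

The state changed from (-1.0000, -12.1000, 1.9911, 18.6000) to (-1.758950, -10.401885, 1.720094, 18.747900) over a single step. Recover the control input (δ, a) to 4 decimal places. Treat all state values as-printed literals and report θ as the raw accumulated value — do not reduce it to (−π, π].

δ = -0.3748, a = 1.4790

a = (v'−v)/dt = (0.147900)/0.1 = 1.4790
Δθ = θ'−θ = -0.271006;  (v·dt/L) = 18.6000·0.1/2.7 = 0.688889
tan δ = Δθ·L/(v·dt) = -0.393396  →  δ = -0.3748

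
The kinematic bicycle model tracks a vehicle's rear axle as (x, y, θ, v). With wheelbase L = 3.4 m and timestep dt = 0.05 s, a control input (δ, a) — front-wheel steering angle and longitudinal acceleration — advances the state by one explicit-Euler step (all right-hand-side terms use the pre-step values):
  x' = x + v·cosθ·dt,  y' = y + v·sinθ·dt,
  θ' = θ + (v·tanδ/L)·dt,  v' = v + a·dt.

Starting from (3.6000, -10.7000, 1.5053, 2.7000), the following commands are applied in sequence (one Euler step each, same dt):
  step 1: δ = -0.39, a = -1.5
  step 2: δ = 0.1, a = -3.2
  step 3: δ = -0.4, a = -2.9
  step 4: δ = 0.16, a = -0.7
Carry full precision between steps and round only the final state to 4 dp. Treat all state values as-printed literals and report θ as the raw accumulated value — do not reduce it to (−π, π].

(3.6400, -10.1961, 1.4830, 2.2850)

after step 1 (δ=-0.39, a=-1.5): (3.608836, -10.565289, 1.488979, 2.625000)
after step 2 (δ=0.1, a=-3.2): (3.619562, -10.434479, 1.492852, 2.465000)
after step 3 (δ=-0.4, a=-2.9): (3.629159, -10.311603, 1.477526, 2.320000)
after step 4 (δ=0.16, a=-0.7): (3.639963, -10.196107, 1.483032, 2.285000)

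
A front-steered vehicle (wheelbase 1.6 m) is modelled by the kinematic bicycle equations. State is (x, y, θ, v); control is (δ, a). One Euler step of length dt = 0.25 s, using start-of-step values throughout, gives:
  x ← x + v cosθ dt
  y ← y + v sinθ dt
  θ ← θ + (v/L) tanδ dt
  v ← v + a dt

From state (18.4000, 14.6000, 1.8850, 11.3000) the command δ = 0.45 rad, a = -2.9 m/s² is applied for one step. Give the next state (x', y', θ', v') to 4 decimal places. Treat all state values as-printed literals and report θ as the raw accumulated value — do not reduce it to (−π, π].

(17.5269, 17.2867, 2.7379, 10.5750)

x' = 18.4000 + 11.3000·cos(1.8850)·0.25 = 17.5269
y' = 14.6000 + 11.3000·sin(1.8850)·0.25 = 17.2867
θ' = 1.8850 + (11.3000/1.6)·tan(0.45)·0.25 = 2.7379
v' = 11.3000 − 2.9000·0.25 = 10.5750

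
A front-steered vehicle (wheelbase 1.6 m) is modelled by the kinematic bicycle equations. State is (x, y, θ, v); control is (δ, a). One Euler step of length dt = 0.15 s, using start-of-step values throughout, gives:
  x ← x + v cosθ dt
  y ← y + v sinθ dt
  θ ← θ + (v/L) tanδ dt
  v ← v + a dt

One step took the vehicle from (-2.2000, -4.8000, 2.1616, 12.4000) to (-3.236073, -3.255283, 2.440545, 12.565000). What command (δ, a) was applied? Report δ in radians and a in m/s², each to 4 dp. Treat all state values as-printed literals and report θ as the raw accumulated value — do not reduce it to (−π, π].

δ = 0.2355, a = 1.1000

a = (v'−v)/dt = (0.165000)/0.15 = 1.1000
Δθ = θ'−θ = 0.278945;  (v·dt/L) = 12.4000·0.15/1.6 = 1.162500
tan δ = Δθ·L/(v·dt) = 0.239953  →  δ = 0.2355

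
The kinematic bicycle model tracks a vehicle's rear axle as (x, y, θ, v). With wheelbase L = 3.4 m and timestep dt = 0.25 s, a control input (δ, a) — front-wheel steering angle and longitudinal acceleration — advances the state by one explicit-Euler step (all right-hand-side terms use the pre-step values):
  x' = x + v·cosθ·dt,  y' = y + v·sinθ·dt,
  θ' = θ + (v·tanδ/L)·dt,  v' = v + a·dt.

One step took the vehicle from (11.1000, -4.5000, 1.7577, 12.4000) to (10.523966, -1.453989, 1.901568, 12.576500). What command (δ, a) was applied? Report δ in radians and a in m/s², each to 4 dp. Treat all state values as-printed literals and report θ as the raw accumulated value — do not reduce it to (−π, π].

a = (v'−v)/dt = (0.176500)/0.25 = 0.7060
Δθ = θ'−θ = 0.143868;  (v·dt/L) = 12.4000·0.25/3.4 = 0.911765
tan δ = Δθ·L/(v·dt) = 0.157791  →  δ = 0.1565

δ = 0.1565, a = 0.7060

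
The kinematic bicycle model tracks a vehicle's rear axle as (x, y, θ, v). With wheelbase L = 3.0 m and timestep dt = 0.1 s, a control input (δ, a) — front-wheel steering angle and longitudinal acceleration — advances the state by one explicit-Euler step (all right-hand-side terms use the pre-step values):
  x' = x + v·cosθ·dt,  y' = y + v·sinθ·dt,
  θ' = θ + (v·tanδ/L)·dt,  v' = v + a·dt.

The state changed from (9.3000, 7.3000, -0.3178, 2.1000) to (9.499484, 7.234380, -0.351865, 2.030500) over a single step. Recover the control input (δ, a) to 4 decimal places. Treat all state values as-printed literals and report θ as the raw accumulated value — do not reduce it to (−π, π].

δ = -0.4529, a = -0.6950

a = (v'−v)/dt = (-0.069500)/0.1 = -0.6950
Δθ = θ'−θ = -0.034065;  (v·dt/L) = 2.1000·0.1/3.0 = 0.070000
tan δ = Δθ·L/(v·dt) = -0.486643  →  δ = -0.4529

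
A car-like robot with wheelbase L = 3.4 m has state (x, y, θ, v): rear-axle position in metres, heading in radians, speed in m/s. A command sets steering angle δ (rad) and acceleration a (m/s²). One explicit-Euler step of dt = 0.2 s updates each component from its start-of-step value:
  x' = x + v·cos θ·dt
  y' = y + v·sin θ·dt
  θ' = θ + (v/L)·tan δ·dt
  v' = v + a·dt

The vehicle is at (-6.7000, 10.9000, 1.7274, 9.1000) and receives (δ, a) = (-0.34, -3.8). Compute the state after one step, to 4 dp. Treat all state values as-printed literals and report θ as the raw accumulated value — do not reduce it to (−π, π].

(-6.9839, 12.6977, 1.5380, 8.3400)

x' = -6.7000 + 9.1000·cos(1.7274)·0.2 = -6.9839
y' = 10.9000 + 9.1000·sin(1.7274)·0.2 = 12.6977
θ' = 1.7274 + (9.1000/3.4)·tan(-0.34)·0.2 = 1.5380
v' = 9.1000 − 3.8000·0.2 = 8.3400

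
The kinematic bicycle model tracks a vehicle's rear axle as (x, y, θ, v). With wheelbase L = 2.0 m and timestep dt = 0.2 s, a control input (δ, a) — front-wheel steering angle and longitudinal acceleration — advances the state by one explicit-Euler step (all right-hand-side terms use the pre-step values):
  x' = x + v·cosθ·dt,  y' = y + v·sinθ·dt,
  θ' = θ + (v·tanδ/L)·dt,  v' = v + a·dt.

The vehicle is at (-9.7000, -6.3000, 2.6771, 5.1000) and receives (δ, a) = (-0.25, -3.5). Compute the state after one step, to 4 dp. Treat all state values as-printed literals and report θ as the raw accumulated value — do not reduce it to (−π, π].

x' = -9.7000 + 5.1000·cos(2.6771)·0.2 = -10.6119
y' = -6.3000 + 5.1000·sin(2.6771)·0.2 = -5.8431
θ' = 2.6771 + (5.1000/2.0)·tan(-0.25)·0.2 = 2.5469
v' = 5.1000 − 3.5000·0.2 = 4.4000

(-10.6119, -5.8431, 2.5469, 4.4000)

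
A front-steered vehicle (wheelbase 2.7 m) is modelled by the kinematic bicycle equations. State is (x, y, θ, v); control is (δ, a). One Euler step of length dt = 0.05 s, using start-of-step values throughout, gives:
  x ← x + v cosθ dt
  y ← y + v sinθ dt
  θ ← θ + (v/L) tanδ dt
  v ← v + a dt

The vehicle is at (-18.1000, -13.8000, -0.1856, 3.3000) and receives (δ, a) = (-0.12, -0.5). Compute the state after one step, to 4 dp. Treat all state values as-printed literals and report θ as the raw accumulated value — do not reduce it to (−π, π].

x' = -18.1000 + 3.3000·cos(-0.1856)·0.05 = -17.9378
y' = -13.8000 + 3.3000·sin(-0.1856)·0.05 = -13.8304
θ' = -0.1856 + (3.3000/2.7)·tan(-0.12)·0.05 = -0.1930
v' = 3.3000 − 0.5000·0.05 = 3.2750

(-17.9378, -13.8304, -0.1930, 3.2750)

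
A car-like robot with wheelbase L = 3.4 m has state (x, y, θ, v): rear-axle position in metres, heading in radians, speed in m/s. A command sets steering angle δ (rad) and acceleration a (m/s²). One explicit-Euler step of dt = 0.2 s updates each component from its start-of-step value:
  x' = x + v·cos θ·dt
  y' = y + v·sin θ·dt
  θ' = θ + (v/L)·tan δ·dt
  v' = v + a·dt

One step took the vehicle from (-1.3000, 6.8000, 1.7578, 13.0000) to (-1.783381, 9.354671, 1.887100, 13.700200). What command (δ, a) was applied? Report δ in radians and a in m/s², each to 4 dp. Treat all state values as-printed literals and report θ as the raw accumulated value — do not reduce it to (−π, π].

δ = 0.1675, a = 3.5010

a = (v'−v)/dt = (0.700200)/0.2 = 3.5010
Δθ = θ'−θ = 0.129300;  (v·dt/L) = 13.0000·0.2/3.4 = 0.764706
tan δ = Δθ·L/(v·dt) = 0.169085  →  δ = 0.1675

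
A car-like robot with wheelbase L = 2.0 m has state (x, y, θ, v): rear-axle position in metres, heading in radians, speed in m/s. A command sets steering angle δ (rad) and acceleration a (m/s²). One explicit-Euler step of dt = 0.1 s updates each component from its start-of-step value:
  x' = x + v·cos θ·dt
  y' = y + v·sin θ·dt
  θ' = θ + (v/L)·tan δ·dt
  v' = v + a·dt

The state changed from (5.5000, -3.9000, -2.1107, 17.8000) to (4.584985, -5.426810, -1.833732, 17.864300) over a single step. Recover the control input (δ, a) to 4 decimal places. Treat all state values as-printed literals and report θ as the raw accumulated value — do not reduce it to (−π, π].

a = (v'−v)/dt = (0.064300)/0.1 = 0.6430
Δθ = θ'−θ = 0.276968;  (v·dt/L) = 17.8000·0.1/2.0 = 0.890000
tan δ = Δθ·L/(v·dt) = 0.311200  →  δ = 0.3017

δ = 0.3017, a = 0.6430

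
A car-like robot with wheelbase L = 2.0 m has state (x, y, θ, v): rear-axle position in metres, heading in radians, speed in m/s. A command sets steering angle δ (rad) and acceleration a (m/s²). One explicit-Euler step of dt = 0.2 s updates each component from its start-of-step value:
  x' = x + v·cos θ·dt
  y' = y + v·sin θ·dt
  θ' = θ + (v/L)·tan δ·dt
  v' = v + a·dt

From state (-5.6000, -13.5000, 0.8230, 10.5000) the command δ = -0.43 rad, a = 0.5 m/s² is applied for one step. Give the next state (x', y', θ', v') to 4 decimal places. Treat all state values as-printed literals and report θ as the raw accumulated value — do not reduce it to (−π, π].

x' = -5.6000 + 10.5000·cos(0.8230)·0.2 = -4.1719
y' = -13.5000 + 10.5000·sin(0.8230)·0.2 = -11.9603
θ' = 0.8230 + (10.5000/2.0)·tan(-0.43)·0.2 = 0.3414
v' = 10.5000 + 0.5000·0.2 = 10.6000

(-4.1719, -11.9603, 0.3414, 10.6000)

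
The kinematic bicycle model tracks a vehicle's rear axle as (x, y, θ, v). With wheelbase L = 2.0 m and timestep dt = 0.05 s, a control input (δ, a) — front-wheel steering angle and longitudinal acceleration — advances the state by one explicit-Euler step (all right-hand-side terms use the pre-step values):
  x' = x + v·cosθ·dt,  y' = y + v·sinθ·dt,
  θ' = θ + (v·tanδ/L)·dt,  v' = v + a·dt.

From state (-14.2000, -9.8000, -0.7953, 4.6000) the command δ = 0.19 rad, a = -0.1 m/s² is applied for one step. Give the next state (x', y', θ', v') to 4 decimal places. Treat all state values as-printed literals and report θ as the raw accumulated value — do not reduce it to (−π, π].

(-14.0390, -9.9642, -0.7732, 4.5950)

x' = -14.2000 + 4.6000·cos(-0.7953)·0.05 = -14.0390
y' = -9.8000 + 4.6000·sin(-0.7953)·0.05 = -9.9642
θ' = -0.7953 + (4.6000/2.0)·tan(0.19)·0.05 = -0.7732
v' = 4.6000 − 0.1000·0.05 = 4.5950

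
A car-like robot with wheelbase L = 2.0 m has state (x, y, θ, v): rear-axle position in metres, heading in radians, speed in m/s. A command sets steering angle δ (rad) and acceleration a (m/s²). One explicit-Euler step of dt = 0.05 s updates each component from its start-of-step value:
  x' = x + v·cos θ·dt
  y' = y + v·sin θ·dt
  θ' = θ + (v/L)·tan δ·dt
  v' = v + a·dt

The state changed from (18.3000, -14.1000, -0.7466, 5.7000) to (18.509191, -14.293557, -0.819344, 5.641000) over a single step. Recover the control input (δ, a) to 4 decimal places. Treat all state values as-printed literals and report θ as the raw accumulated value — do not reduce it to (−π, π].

δ = -0.4720, a = -1.1800

a = (v'−v)/dt = (-0.059000)/0.05 = -1.1800
Δθ = θ'−θ = -0.072744;  (v·dt/L) = 5.7000·0.05/2.0 = 0.142500
tan δ = Δθ·L/(v·dt) = -0.510484  →  δ = -0.4720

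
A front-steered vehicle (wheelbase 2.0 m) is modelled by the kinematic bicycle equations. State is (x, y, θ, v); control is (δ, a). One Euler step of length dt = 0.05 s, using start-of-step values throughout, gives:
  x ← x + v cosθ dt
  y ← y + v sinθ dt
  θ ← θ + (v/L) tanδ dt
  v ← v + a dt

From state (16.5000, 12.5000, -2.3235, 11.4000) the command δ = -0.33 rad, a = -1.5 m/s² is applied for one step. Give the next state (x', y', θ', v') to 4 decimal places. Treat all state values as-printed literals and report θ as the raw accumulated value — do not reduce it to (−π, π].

x' = 16.5000 + 11.4000·cos(-2.3235)·0.05 = 16.1103
y' = 12.5000 + 11.4000·sin(-2.3235)·0.05 = 12.0840
θ' = -2.3235 + (11.4000/2.0)·tan(-0.33)·0.05 = -2.4211
v' = 11.4000 − 1.5000·0.05 = 11.3250

(16.1103, 12.0840, -2.4211, 11.3250)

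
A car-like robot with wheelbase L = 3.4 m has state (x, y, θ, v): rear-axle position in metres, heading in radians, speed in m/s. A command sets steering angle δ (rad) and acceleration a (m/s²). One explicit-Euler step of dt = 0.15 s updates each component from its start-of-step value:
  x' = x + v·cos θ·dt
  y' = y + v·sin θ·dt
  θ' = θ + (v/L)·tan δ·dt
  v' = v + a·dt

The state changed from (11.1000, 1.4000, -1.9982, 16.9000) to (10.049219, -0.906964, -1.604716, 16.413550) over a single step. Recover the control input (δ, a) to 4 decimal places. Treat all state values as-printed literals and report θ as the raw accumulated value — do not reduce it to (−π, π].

δ = 0.4856, a = -3.2430

a = (v'−v)/dt = (-0.486450)/0.15 = -3.2430
Δθ = θ'−θ = 0.393484;  (v·dt/L) = 16.9000·0.15/3.4 = 0.745588
tan δ = Δθ·L/(v·dt) = 0.527750  →  δ = 0.4856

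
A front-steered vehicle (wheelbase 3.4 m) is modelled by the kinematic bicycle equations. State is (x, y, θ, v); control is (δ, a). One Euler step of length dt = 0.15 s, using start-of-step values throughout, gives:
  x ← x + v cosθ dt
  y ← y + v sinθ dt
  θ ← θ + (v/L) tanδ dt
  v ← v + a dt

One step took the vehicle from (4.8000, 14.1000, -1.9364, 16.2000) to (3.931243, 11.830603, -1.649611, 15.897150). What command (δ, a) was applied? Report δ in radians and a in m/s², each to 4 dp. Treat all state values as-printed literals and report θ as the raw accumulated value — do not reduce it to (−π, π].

δ = 0.3816, a = -2.0190

a = (v'−v)/dt = (-0.302850)/0.15 = -2.0190
Δθ = θ'−θ = 0.286789;  (v·dt/L) = 16.2000·0.15/3.4 = 0.714706
tan δ = Δθ·L/(v·dt) = 0.401269  →  δ = 0.3816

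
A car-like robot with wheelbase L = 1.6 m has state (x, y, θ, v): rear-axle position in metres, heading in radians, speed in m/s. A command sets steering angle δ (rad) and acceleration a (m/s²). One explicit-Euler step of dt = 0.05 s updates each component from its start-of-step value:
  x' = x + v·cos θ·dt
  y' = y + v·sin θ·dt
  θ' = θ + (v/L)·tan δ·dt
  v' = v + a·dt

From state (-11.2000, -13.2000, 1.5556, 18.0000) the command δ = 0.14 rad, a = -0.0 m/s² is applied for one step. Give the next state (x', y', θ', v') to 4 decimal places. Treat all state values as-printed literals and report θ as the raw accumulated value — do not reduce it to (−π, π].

(-11.1863, -12.3001, 1.6349, 18.0000)

x' = -11.2000 + 18.0000·cos(1.5556)·0.05 = -11.1863
y' = -13.2000 + 18.0000·sin(1.5556)·0.05 = -12.3001
θ' = 1.5556 + (18.0000/1.6)·tan(0.14)·0.05 = 1.6349
v' = 18.0000 + 0.0000·0.05 = 18.0000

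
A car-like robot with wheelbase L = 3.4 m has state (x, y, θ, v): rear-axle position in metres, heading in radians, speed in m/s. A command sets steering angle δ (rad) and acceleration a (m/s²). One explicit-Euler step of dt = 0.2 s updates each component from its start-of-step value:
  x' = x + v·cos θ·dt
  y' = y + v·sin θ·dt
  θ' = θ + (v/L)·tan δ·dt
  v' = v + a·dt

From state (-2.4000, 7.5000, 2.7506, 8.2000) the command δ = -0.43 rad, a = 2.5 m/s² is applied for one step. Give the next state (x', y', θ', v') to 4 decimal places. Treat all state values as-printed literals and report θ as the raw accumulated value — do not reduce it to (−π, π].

(-3.9162, 8.1250, 2.5294, 8.7000)

x' = -2.4000 + 8.2000·cos(2.7506)·0.2 = -3.9162
y' = 7.5000 + 8.2000·sin(2.7506)·0.2 = 8.1250
θ' = 2.7506 + (8.2000/3.4)·tan(-0.43)·0.2 = 2.5294
v' = 8.2000 + 2.5000·0.2 = 8.7000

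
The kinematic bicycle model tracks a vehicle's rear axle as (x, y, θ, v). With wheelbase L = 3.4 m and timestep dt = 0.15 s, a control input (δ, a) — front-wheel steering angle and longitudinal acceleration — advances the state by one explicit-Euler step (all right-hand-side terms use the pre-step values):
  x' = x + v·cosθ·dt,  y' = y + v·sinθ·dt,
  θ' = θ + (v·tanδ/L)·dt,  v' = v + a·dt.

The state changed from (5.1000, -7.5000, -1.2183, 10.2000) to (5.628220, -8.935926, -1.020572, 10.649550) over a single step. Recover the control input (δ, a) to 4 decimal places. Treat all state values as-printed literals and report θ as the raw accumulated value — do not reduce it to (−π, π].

a = (v'−v)/dt = (0.449550)/0.15 = 2.9970
Δθ = θ'−θ = 0.197728;  (v·dt/L) = 10.2000·0.15/3.4 = 0.450000
tan δ = Δθ·L/(v·dt) = 0.439396  →  δ = 0.4140

δ = 0.4140, a = 2.9970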